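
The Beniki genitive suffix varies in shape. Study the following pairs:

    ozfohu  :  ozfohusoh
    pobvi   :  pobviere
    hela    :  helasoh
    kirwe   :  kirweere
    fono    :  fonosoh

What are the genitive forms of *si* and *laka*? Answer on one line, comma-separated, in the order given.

The pattern is front/back vowel harmony: -ere when the last vowel of the stem is a front vowel (*pobvi*, *kirwe*); -soh when the last vowel of the stem is a back vowel (*ozfohu*, *hela*, *fono*).
Since the last vowel of *si* is /i/ (a front vowel), it takes -ere, giving *siere*.
The last vowel of *laka* is /a/, which is a back vowel, so the suffix is -soh, giving *lakasoh*.

siere, lakasoh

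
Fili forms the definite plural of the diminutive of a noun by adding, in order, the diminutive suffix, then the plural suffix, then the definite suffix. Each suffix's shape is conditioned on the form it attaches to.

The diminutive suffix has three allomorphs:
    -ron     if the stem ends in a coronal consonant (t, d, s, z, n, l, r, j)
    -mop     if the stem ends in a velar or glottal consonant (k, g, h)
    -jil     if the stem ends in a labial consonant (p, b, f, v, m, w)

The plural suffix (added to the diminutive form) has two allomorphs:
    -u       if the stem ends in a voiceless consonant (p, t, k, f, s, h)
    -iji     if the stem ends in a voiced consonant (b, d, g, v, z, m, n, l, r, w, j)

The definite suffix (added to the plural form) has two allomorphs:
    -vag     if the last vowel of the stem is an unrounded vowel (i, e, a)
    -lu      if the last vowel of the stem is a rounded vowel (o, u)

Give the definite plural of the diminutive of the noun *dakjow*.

dakjowjilijivag

Since the final consonant of *dakjow* is /w/ (labial), it takes -jil, giving *dakjowjil*.
Since the final consonant of the diminutive form *dakjowjil* is /l/ (voiced), it takes -iji, giving *dakjowjiliji*.
The last vowel of the plural form *dakjowjiliji* is /i/, which is an unrounded vowel, so the definite suffix is -vag, giving *dakjowjilijivag*.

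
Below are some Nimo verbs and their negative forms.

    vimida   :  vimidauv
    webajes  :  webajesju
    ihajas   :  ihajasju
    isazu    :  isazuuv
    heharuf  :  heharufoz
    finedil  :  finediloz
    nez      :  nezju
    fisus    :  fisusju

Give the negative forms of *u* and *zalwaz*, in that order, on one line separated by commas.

uuv, zalwazju

The alternation tracks the final sound of the stem — -ju when the stem ends in a sibilant (*webajes*, *ihajas*, *nez*, *fisus*); -oz when the stem ends in a non-sibilant consonant (*heharuf*, *finedil*); -uv when the stem ends in a vowel (*vimida*, *isazu*).
Since the final sound of *u* is /u/ (a vowel), it takes -uv, giving *uuv*.
*zalwaz*: final sound = /z/, a sibilant → -ju → *zalwazju*.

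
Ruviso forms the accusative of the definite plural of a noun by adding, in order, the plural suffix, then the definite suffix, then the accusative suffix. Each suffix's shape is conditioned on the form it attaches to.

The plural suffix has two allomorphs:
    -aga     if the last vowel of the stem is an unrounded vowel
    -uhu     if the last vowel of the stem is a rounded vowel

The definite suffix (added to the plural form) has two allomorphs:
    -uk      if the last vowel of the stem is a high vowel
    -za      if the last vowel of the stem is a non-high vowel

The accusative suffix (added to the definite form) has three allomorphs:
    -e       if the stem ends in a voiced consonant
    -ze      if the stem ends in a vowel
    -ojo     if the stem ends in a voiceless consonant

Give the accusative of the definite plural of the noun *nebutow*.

nebutowuhuukojo

Since the last vowel of *nebutow* is /o/ (a rounded vowel), it takes -uhu, giving *nebutowuhu*.
Since the last vowel of the plural form *nebutowuhu* is /u/ (a high vowel), it takes -uk, giving *nebutowuhuuk*.
The definite form *nebutowuhuuk*: final sound = /k/, a voiceless consonant → -ojo → *nebutowuhuukojo*.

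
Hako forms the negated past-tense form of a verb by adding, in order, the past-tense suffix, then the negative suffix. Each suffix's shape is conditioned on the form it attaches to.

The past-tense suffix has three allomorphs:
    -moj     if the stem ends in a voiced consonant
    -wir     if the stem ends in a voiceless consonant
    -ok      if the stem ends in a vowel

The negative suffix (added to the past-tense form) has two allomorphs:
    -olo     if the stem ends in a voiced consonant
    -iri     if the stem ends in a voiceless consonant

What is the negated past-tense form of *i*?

*i* — final sound /i/ (a vowel) → -ok → *iok*.
The past-tense form *iok* — final consonant /k/ (voiceless) → -iri → *iokiri*.

iokiri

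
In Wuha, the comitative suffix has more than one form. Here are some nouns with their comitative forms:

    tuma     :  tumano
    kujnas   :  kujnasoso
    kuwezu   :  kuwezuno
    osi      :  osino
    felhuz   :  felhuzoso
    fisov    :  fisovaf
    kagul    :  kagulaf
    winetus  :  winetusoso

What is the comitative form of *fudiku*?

The pattern is sibilance of the final sound: -oso when the stem ends in a sibilant (*kujnas*, *felhuz*, *winetus*); -af when the stem ends in a non-sibilant consonant (*fisov*, *kagul*); -no when the stem ends in a vowel (*tuma*, *kuwezu*, *osi*).
Since the final sound of *fudiku* is /u/ (a vowel), it takes -no, giving *fudikuno*.

fudikuno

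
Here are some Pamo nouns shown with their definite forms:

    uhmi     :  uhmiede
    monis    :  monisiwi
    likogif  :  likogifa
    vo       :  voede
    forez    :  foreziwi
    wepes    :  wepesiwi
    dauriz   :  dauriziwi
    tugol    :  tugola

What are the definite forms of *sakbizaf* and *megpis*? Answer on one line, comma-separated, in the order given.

Looking at the final sound of each stem: -iwi when the stem ends in a sibilant (*monis*, *forez*, *wepes*, *dauriz*); -a when the stem ends in a non-sibilant consonant (*likogif*, *tugol*); -ede when the stem ends in a vowel (*uhmi*, *vo*).
*sakbizaf* — final sound /f/ (a non-sibilant consonant) → -a → *sakbizafa*.
Since the final sound of *megpis* is /s/ (a sibilant), it takes -iwi, giving *megpisiwi*.

sakbizafa, megpisiwi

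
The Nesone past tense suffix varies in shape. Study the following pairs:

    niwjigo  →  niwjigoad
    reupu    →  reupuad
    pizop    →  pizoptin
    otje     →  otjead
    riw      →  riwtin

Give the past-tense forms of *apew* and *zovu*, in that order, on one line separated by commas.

apewtin, zovuad

The suffix is conditioned by the final sound: -tin when the stem ends in a consonant (*pizop*, *riw*); -ad when the stem ends in a vowel (*niwjigo*, *reupu*, *otje*).
Since the final sound of *apew* is /w/ (a consonant), it takes -tin, giving *apewtin*.
The final sound of *zovu* is /u/, which is a vowel, so the suffix is -ad, giving *zovuad*.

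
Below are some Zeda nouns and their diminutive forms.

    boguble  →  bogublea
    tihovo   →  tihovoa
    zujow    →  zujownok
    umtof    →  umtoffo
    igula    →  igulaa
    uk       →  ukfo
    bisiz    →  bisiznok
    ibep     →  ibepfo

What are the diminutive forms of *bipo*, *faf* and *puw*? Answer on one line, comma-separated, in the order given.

bipoa, faffo, puwnok

The suffix is conditioned by the final sound: -fo when the stem ends in a voiceless consonant (*umtof*, *uk*, *ibep*); -nok when the stem ends in a voiced consonant (*zujow*, *bisiz*); -a when the stem ends in a vowel (*boguble*, *tihovo*, *igula*).
*bipo*: final sound = /o/, a vowel → -a → *bipoa*.
Since the final sound of *faf* is /f/ (a voiceless consonant), it takes -fo, giving *faffo*.
Since the final sound of *puw* is /w/ (a voiced consonant), it takes -nok, giving *puwnok*.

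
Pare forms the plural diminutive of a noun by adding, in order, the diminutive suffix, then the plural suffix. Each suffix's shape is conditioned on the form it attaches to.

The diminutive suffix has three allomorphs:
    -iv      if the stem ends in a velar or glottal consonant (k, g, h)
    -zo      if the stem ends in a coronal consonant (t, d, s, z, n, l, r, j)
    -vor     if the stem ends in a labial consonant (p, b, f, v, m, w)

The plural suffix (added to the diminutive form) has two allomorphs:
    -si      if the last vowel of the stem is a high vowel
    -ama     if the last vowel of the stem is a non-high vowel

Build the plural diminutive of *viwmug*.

viwmugivsi

The final consonant of *viwmug* is /g/, which is velar/glottal, so the diminutive suffix is -iv, giving *viwmugiv*.
The diminutive form *viwmugiv*: last vowel = /i/, a high vowel → -si → *viwmugivsi*.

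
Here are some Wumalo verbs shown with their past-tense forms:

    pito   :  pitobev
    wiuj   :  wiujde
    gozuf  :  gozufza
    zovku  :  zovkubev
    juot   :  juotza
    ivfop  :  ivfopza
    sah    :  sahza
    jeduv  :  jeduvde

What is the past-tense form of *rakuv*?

rakuvde

Looking at the final sound of each stem: -za when the stem ends in a voiceless consonant (*gozuf*, *juot*, *ivfop*, *sah*); -de when the stem ends in a voiced consonant (*wiuj*, *jeduv*); -bev when the stem ends in a vowel (*pito*, *zovku*).
*rakuv* — final sound /v/ (a voiced consonant) → -de → *rakuvde*.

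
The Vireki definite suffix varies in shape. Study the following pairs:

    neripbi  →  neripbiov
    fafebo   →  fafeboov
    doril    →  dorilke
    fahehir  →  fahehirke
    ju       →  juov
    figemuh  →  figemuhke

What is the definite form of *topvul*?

topvulke

The suffix is conditioned by the final sound: -ke when the stem ends in a consonant (*doril*, *fahehir*, *figemuh*); -ov when the stem ends in a vowel (*neripbi*, *fafebo*, *ju*).
The final sound of *topvul* is /l/, which is a consonant, so the suffix is -ke, giving *topvulke*.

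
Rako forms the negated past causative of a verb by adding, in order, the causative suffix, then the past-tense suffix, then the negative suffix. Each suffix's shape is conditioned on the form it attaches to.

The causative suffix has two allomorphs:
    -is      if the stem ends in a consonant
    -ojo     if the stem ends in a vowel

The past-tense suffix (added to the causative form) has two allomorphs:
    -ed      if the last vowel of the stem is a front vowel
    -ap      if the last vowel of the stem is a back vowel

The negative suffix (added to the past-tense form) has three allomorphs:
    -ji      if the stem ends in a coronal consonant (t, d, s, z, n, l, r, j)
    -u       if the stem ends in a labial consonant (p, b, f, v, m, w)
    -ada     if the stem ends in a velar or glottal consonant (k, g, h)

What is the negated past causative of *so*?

soojoapu

Since the final sound of *so* is /o/ (a vowel), it takes -ojo, giving *soojo*.
The causative form *soojo*: last vowel = /o/, a back vowel → -ap → *soojoap*.
The past-tense form *soojoap* — final consonant /p/ (labial) → -u → *soojoapu*.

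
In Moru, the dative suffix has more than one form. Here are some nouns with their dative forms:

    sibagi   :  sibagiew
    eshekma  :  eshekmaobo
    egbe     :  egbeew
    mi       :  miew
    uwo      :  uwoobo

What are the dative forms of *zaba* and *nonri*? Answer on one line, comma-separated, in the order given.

zabaobo, nonriew

The suffix is conditioned by the last vowel: -ew when the last vowel of the stem is a front vowel (*sibagi*, *egbe*, *mi*); -obo when the last vowel of the stem is a back vowel (*eshekma*, *uwo*).
*zaba*: last vowel = /a/, a back vowel → -obo → *zabaobo*.
*nonri*: last vowel = /i/, a front vowel → -ew → *nonriew*.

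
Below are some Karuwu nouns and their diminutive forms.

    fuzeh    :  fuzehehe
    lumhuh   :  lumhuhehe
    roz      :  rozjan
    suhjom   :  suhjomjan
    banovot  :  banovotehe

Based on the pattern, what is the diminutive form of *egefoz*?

The pattern is voicing of the final consonant: -ehe when the stem ends in a voiceless consonant (*fuzeh*, *lumhuh*, *banovot*); -jan when the stem ends in a voiced consonant (*roz*, *suhjom*).
*egefoz*: final consonant = /z/, voiced → -jan → *egefozjan*.

egefozjan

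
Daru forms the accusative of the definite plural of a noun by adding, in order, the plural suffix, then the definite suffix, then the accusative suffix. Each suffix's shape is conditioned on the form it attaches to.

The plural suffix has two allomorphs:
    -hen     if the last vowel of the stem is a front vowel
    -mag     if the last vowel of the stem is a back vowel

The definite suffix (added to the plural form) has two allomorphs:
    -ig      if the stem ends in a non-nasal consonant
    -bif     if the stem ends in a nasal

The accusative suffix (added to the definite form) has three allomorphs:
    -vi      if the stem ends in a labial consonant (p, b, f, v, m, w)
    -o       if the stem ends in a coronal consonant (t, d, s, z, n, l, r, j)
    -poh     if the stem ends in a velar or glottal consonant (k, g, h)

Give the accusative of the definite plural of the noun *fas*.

fasmagigpoh

*fas* — last vowel /a/ (a back vowel) → -mag → *fasmag*.
The final consonant of the plural form *fasmag* is /g/, which is non-nasal, so the definite suffix is -ig, giving *fasmagig*.
The final consonant of the definite form *fasmagig* is /g/, which is velar/glottal, so the accusative suffix is -poh, giving *fasmagigpoh*.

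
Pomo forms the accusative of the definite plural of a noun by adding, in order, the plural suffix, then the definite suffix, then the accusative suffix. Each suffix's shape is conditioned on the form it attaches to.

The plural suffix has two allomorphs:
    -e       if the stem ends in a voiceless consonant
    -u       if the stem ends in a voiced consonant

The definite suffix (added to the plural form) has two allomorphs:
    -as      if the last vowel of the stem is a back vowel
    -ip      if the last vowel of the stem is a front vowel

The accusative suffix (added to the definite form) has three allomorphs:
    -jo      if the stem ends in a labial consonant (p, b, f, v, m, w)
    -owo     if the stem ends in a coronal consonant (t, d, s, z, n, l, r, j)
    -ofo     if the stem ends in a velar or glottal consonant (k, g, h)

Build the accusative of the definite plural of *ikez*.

ikezuasowo

Since the final consonant of *ikez* is /z/ (voiced), it takes -u, giving *ikezu*.
The last vowel of the plural form *ikezu* is /u/, which is a back vowel, so the definite suffix is -as, giving *ikezuas*.
Since the final consonant of the definite form *ikezuas* is /s/ (coronal), it takes -owo, giving *ikezuasowo*.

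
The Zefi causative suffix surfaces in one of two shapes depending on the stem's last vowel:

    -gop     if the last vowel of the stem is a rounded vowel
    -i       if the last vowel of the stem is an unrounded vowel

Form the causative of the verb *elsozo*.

elsozogop

*elsozo*: last vowel = /o/, a rounded vowel → -gop → *elsozogop*.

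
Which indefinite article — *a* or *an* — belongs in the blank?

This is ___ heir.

The indefinite article is chosen by the initial *sound* of the following word, not its spelling.
*heir* begins with the sound /ɛ/ (silent h) — a vowel sound.
So the article is *an*: This is an heir.

an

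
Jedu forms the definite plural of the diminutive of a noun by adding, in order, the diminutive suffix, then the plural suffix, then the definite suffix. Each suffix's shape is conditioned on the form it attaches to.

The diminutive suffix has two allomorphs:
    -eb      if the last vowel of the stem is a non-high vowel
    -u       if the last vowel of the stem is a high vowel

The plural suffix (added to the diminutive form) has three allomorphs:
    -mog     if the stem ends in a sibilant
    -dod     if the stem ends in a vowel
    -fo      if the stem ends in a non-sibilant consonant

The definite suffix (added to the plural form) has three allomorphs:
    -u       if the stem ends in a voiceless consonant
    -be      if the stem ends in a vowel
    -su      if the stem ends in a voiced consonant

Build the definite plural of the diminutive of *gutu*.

The last vowel of *gutu* is /u/, which is a high vowel, so the diminutive suffix is -u, giving *gutuu*.
The diminutive form *gutuu* — final sound /u/ (a vowel) → -dod → *gutuudod*.
Since the final sound of the plural form *gutuudod* is /d/ (a voiced consonant), it takes -su, giving *gutuudodsu*.

gutuudodsu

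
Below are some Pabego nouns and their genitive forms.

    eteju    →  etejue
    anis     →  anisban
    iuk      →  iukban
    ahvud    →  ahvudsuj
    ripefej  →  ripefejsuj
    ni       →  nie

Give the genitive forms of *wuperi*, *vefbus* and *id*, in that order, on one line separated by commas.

The pattern is voicing of the final sound: -ban when the stem ends in a voiceless consonant (*anis*, *iuk*); -suj when the stem ends in a voiced consonant (*ahvud*, *ripefej*); -e when the stem ends in a vowel (*eteju*, *ni*).
*wuperi*: final sound = /i/, a vowel → -e → *wuperie*.
*vefbus*: final sound = /s/, a voiceless consonant → -ban → *vefbusban*.
Since the final sound of *id* is /d/ (a voiced consonant), it takes -suj, giving *idsuj*.

wuperie, vefbusban, idsuj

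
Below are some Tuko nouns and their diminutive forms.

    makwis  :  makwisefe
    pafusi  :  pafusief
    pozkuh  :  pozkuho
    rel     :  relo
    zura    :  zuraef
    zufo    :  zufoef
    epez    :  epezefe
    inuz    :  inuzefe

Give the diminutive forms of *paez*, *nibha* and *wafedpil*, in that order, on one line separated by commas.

The pattern is sibilance of the final sound: -efe when the stem ends in a sibilant (*makwis*, *epez*, *inuz*); -o when the stem ends in a non-sibilant consonant (*pozkuh*, *rel*); -ef when the stem ends in a vowel (*pafusi*, *zura*, *zufo*).
*paez* — final sound /z/ (a sibilant) → -efe → *paezefe*.
Since the final sound of *nibha* is /a/ (a vowel), it takes -ef, giving *nibhaef*.
Since the final sound of *wafedpil* is /l/ (a non-sibilant consonant), it takes -o, giving *wafedpilo*.

paezefe, nibhaef, wafedpilo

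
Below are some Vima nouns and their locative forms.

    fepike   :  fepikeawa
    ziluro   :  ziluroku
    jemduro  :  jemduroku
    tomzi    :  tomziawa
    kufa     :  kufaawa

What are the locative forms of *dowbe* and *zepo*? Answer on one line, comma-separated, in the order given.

The pattern is rounding harmony: -ku when the last vowel of the stem is a rounded vowel (*ziluro*, *jemduro*); -awa when the last vowel of the stem is an unrounded vowel (*fepike*, *tomzi*, *kufa*).
*dowbe* — last vowel /e/ (an unrounded vowel) → -awa → *dowbeawa*.
The last vowel of *zepo* is /o/, which is a rounded vowel, so the suffix is -ku, giving *zepoku*.

dowbeawa, zepoku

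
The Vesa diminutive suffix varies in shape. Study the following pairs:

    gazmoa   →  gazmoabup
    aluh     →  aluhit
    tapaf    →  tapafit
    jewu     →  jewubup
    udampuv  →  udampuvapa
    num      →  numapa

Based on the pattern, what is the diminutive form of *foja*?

The pattern is voicing of the final sound: -it when the stem ends in a voiceless consonant (*aluh*, *tapaf*); -apa when the stem ends in a voiced consonant (*udampuv*, *num*); -bup when the stem ends in a vowel (*gazmoa*, *jewu*).
*foja* — final sound /a/ (a vowel) → -bup → *fojabup*.

fojabup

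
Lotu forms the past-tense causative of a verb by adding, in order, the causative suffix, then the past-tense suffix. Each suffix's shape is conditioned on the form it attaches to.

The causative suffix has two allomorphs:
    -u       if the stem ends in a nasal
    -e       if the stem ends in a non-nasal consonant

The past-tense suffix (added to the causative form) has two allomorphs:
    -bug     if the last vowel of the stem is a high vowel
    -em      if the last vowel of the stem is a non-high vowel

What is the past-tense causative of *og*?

Since the final consonant of *og* is /g/ (non-nasal), it takes -e, giving *oge*.
The causative form *oge* — last vowel /e/ (a non-high vowel) → -em → *ogeem*.

ogeem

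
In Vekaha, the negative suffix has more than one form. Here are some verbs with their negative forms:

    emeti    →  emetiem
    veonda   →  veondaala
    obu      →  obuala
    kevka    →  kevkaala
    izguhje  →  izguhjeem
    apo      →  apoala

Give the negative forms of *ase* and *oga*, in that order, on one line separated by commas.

The suffix is conditioned by the last vowel: -em when the last vowel of the stem is a front vowel (*emeti*, *izguhje*); -ala when the last vowel of the stem is a back vowel (*veonda*, *obu*, *kevka*, *apo*).
Since the last vowel of *ase* is /e/ (a front vowel), it takes -em, giving *aseem*.
*oga*: last vowel = /a/, a back vowel → -ala → *ogaala*.

aseem, ogaala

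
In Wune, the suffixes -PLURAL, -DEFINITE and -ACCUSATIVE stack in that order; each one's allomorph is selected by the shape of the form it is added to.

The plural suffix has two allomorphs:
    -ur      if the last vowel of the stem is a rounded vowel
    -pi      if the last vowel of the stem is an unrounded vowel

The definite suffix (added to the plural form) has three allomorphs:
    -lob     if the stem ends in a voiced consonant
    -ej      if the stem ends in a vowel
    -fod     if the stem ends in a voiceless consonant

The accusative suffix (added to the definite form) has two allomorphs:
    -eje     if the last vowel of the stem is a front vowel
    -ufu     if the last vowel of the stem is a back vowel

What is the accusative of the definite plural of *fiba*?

fibapiejeje

*fiba*: last vowel = /a/, an unrounded vowel → -pi → *fibapi*.
Since the final sound of the plural form *fibapi* is /i/ (a vowel), it takes -ej, giving *fibapiej*.
Since the last vowel of the definite form *fibapiej* is /e/ (a front vowel), it takes -eje, giving *fibapiejeje*.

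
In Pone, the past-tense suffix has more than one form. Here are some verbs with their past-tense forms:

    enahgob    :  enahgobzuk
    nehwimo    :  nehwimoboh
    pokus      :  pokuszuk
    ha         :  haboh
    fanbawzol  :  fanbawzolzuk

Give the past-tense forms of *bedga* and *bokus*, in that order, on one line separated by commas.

Looking at the final sound of each stem: -zuk when the stem ends in a consonant (*enahgob*, *pokus*, *fanbawzol*); -boh when the stem ends in a vowel (*nehwimo*, *ha*).
*bedga* — final sound /a/ (a vowel) → -boh → *bedgaboh*.
Since the final sound of *bokus* is /s/ (a consonant), it takes -zuk, giving *bokuszuk*.

bedgaboh, bokuszuk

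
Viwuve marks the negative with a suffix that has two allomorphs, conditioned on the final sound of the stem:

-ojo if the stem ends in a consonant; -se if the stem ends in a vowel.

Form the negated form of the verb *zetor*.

The final sound of *zetor* is /r/, which is a consonant, so the suffix is -ojo, giving *zetorojo*.

zetorojo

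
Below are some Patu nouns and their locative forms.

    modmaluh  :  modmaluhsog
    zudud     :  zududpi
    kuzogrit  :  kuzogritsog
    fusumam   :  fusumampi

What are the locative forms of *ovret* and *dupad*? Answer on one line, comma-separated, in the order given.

ovretsog, dupadpi

The suffix is conditioned by the final consonant: -sog when the stem ends in a voiceless consonant (*modmaluh*, *kuzogrit*); -pi when the stem ends in a voiced consonant (*zudud*, *fusumam*).
Since the final consonant of *ovret* is /t/ (voiceless), it takes -sog, giving *ovretsog*.
*dupad*: final consonant = /d/, voiced → -pi → *dupadpi*.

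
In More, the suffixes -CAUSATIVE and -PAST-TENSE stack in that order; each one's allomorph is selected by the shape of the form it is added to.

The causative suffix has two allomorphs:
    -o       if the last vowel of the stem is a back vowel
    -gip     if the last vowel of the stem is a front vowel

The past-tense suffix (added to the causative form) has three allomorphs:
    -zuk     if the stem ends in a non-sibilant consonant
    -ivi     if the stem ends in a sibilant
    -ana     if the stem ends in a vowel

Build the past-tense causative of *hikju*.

The last vowel of *hikju* is /u/, which is a back vowel, so the causative suffix is -o, giving *hikjuo*.
Since the final sound of the causative form *hikjuo* is /o/ (a vowel), it takes -ana, giving *hikjuoana*.

hikjuoana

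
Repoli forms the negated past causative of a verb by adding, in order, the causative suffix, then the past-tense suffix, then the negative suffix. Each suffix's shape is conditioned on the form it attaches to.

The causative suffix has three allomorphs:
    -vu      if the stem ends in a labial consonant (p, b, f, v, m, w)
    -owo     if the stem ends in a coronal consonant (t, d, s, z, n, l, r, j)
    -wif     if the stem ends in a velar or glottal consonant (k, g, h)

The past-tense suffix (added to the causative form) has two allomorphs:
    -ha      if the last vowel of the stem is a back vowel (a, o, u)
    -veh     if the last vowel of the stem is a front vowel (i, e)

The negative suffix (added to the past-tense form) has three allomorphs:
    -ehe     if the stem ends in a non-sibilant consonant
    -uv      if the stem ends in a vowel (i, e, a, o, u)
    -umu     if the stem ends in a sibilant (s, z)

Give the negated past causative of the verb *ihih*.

Since the final consonant of *ihih* is /h/ (velar/glottal), it takes -wif, giving *ihihwif*.
The last vowel of the causative form *ihihwif* is /i/, which is a front vowel, so the past-tense suffix is -veh, giving *ihihwifveh*.
The past-tense form *ihihwifveh* — final sound /h/ (a non-sibilant consonant) → -ehe → *ihihwifvehehe*.

ihihwifvehehe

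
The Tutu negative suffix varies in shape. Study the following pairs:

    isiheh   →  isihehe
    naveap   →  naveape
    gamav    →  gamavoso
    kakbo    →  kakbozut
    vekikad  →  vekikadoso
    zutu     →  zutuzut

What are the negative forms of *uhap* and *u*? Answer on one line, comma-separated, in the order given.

The pattern is voicing of the final sound: -e when the stem ends in a voiceless consonant (*isiheh*, *naveap*); -oso when the stem ends in a voiced consonant (*gamav*, *vekikad*); -zut when the stem ends in a vowel (*kakbo*, *zutu*).
Since the final sound of *uhap* is /p/ (a voiceless consonant), it takes -e, giving *uhape*.
The final sound of *u* is /u/, which is a vowel, so the suffix is -zut, giving *uzut*.

uhape, uzut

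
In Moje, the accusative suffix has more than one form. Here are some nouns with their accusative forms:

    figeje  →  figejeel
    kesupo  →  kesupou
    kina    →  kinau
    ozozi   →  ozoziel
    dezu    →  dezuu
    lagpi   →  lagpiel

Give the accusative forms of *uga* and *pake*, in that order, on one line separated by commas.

ugau, pakeel

The suffix is conditioned by the last vowel: -el when the last vowel of the stem is a front vowel (*figeje*, *ozozi*, *lagpi*); -u when the last vowel of the stem is a back vowel (*kesupo*, *kina*, *dezu*).
Since the last vowel of *uga* is /a/ (a back vowel), it takes -u, giving *ugau*.
*pake*: last vowel = /e/, a front vowel → -el → *pakeel*.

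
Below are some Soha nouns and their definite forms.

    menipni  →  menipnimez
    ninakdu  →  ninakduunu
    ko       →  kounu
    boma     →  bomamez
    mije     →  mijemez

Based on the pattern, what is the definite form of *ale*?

The suffix is conditioned by the last vowel: -unu when the last vowel of the stem is a rounded vowel (*ninakdu*, *ko*); -mez when the last vowel of the stem is an unrounded vowel (*menipni*, *boma*, *mije*).
The last vowel of *ale* is /e/, which is an unrounded vowel, so the suffix is -mez, giving *alemez*.

alemez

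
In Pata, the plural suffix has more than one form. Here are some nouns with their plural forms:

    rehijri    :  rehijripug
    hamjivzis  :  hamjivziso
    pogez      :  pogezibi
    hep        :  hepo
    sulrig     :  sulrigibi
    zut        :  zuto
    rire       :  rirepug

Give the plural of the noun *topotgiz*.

topotgizibi

Looking at the final sound of each stem: -o when the stem ends in a voiceless consonant (*hamjivzis*, *hep*, *zut*); -ibi when the stem ends in a voiced consonant (*pogez*, *sulrig*); -pug when the stem ends in a vowel (*rehijri*, *rire*).
*topotgiz* — final sound /z/ (a voiced consonant) → -ibi → *topotgizibi*.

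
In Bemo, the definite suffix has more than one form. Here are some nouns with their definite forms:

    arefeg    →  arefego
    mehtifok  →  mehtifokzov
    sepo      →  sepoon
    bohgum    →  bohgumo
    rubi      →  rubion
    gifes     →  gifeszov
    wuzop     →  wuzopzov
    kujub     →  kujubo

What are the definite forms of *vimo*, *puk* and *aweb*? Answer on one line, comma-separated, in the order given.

vimoon, pukzov, awebo

The alternation tracks the final sound of the stem — -zov when the stem ends in a voiceless consonant (*mehtifok*, *gifes*, *wuzop*); -o when the stem ends in a voiced consonant (*arefeg*, *bohgum*, *kujub*); -on when the stem ends in a vowel (*sepo*, *rubi*).
*vimo*: final sound = /o/, a vowel → -on → *vimoon*.
*puk* — final sound /k/ (a voiceless consonant) → -zov → *pukzov*.
*aweb*: final sound = /b/, a voiced consonant → -o → *awebo*.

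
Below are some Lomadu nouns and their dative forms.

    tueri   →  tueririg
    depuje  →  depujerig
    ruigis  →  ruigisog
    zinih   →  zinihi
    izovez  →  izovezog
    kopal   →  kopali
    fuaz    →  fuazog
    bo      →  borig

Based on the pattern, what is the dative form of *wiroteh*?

wirotehi

The pattern is sibilance of the final sound: -og when the stem ends in a sibilant (*ruigis*, *izovez*, *fuaz*); -i when the stem ends in a non-sibilant consonant (*zinih*, *kopal*); -rig when the stem ends in a vowel (*tueri*, *depuje*, *bo*).
*wiroteh* — final sound /h/ (a non-sibilant consonant) → -i → *wirotehi*.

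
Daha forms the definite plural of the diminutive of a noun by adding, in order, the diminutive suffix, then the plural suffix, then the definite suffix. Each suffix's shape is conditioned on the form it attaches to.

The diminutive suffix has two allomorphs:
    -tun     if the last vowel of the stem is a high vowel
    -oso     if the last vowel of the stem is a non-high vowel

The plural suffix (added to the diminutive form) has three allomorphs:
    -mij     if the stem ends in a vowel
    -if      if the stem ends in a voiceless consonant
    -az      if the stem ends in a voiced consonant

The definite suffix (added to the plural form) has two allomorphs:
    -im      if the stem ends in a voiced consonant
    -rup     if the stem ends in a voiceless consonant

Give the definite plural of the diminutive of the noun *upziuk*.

Since the last vowel of *upziuk* is /u/ (a high vowel), it takes -tun, giving *upziuktun*.
The diminutive form *upziuktun* — final sound /n/ (a voiced consonant) → -az → *upziuktunaz*.
The plural form *upziuktunaz*: final consonant = /z/, voiced → -im → *upziuktunazim*.

upziuktunazim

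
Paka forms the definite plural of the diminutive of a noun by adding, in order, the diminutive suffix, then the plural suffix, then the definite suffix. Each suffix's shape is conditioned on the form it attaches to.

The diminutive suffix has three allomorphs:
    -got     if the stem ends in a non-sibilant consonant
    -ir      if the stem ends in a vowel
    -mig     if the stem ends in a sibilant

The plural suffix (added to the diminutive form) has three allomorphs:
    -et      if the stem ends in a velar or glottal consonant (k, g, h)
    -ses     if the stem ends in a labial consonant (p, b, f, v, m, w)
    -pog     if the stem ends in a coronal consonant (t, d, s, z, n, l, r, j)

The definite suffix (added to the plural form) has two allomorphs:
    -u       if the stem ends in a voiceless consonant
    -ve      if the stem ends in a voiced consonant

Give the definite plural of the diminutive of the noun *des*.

Since the final sound of *des* is /s/ (a sibilant), it takes -mig, giving *desmig*.
The final consonant of the diminutive form *desmig* is /g/, which is velar/glottal, so the plural suffix is -et, giving *desmiget*.
The final consonant of the plural form *desmiget* is /t/, which is voiceless, so the definite suffix is -u, giving *desmigetu*.

desmigetu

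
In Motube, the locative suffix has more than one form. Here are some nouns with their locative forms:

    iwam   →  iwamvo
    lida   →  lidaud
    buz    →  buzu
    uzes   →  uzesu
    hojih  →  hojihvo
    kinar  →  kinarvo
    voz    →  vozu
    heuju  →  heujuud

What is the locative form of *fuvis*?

fuvisu

The suffix is conditioned by the final sound: -u when the stem ends in a sibilant (*buz*, *uzes*, *voz*); -vo when the stem ends in a non-sibilant consonant (*iwam*, *hojih*, *kinar*); -ud when the stem ends in a vowel (*lida*, *heuju*).
The final sound of *fuvis* is /s/, which is a sibilant, so the suffix is -u, giving *fuvisu*.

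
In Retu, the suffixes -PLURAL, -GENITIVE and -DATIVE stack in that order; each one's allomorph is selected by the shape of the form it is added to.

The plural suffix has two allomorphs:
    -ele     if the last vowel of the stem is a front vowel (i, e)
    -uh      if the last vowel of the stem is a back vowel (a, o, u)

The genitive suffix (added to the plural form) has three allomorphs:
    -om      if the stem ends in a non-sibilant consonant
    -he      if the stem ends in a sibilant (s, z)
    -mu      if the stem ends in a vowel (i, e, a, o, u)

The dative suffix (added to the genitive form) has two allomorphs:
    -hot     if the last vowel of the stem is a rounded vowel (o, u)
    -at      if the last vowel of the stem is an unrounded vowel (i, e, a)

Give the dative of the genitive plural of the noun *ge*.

Since the last vowel of *ge* is /e/ (a front vowel), it takes -ele, giving *geele*.
The final sound of the plural form *geele* is /e/, which is a vowel, so the genitive suffix is -mu, giving *geelemu*.
The genitive form *geelemu* — last vowel /u/ (a rounded vowel) → -hot → *geelemuhot*.

geelemuhot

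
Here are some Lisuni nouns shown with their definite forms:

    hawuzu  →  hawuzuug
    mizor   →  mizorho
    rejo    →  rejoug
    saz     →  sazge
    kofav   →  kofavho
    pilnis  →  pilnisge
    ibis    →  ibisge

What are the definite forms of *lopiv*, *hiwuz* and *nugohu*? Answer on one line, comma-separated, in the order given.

The alternation tracks the final sound of the stem — -ge when the stem ends in a sibilant (*saz*, *pilnis*, *ibis*); -ho when the stem ends in a non-sibilant consonant (*mizor*, *kofav*); -ug when the stem ends in a vowel (*hawuzu*, *rejo*).
Since the final sound of *lopiv* is /v/ (a non-sibilant consonant), it takes -ho, giving *lopivho*.
*hiwuz* — final sound /z/ (a sibilant) → -ge → *hiwuzge*.
The final sound of *nugohu* is /u/, which is a vowel, so the suffix is -ug, giving *nugohuug*.

lopivho, hiwuzge, nugohuug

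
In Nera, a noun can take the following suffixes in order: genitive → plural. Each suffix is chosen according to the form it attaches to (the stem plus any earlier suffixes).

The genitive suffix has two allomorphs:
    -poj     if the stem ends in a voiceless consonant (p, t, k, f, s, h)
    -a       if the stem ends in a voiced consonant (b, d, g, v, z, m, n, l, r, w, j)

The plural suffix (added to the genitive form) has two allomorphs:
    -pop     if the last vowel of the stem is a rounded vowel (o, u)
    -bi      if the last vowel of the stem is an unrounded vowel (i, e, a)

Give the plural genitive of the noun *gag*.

gagabi

*gag* — final consonant /g/ (voiced) → -a → *gaga*.
The genitive form *gaga*: last vowel = /a/, an unrounded vowel → -bi → *gagabi*.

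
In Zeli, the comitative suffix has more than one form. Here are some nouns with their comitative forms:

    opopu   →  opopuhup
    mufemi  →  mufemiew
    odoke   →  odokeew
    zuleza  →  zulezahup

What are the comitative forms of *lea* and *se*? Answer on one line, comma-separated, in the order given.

The suffix is conditioned by the last vowel: -ew when the last vowel of the stem is a front vowel (*mufemi*, *odoke*); -hup when the last vowel of the stem is a back vowel (*opopu*, *zuleza*).
*lea*: last vowel = /a/, a back vowel → -hup → *leahup*.
The last vowel of *se* is /e/, which is a front vowel, so the suffix is -ew, giving *seew*.

leahup, seew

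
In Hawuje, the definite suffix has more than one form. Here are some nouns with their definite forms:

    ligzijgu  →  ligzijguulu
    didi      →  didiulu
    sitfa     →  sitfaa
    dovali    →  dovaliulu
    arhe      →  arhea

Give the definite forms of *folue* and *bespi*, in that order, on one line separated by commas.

The suffix is conditioned by the last vowel: -ulu when the last vowel of the stem is a high vowel (*ligzijgu*, *didi*, *dovali*); -a when the last vowel of the stem is a non-high vowel (*sitfa*, *arhe*).
The last vowel of *folue* is /e/, which is a non-high vowel, so the suffix is -a, giving *foluea*.
*bespi*: last vowel = /i/, a high vowel → -ulu → *bespiulu*.

foluea, bespiulu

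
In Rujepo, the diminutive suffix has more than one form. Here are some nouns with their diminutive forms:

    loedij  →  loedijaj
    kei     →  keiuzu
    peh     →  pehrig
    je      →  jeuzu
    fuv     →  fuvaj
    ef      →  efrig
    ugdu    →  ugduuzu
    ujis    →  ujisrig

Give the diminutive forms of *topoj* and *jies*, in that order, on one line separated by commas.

The suffix is conditioned by the final sound: -rig when the stem ends in a voiceless consonant (*peh*, *ef*, *ujis*); -aj when the stem ends in a voiced consonant (*loedij*, *fuv*); -uzu when the stem ends in a vowel (*kei*, *je*, *ugdu*).
The final sound of *topoj* is /j/, which is a voiced consonant, so the suffix is -aj, giving *topojaj*.
The final sound of *jies* is /s/, which is a voiceless consonant, so the suffix is -rig, giving *jiesrig*.

topojaj, jiesrig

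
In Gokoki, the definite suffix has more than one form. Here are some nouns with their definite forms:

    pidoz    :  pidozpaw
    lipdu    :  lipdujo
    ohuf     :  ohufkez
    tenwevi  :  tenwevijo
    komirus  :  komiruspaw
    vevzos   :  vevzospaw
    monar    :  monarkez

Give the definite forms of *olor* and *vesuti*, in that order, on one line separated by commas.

The alternation tracks the final sound of the stem — -paw when the stem ends in a sibilant (*pidoz*, *komirus*, *vevzos*); -kez when the stem ends in a non-sibilant consonant (*ohuf*, *monar*); -jo when the stem ends in a vowel (*lipdu*, *tenwevi*).
*olor*: final sound = /r/, a non-sibilant consonant → -kez → *olorkez*.
The final sound of *vesuti* is /i/, which is a vowel, so the suffix is -jo, giving *vesutijo*.

olorkez, vesutijo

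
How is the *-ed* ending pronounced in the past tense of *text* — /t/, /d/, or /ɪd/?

/ɪd/

The stem *text* ends in /t/ or /d/.
The -ed suffix is realized as /ɪd/ after /t, d/; as /t/ after other voiceless consonants; and as /d/ after other voiced sounds.
So -ed on *text* is pronounced /ɪd/.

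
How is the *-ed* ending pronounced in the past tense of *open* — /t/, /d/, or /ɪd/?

The stem *open* ends in a voiced sound other than /d/.
The -ed suffix is realized as /ɪd/ after /t, d/; as /t/ after other voiceless consonants; and as /d/ after other voiced sounds.
So -ed on *open* is pronounced /d/.

/d/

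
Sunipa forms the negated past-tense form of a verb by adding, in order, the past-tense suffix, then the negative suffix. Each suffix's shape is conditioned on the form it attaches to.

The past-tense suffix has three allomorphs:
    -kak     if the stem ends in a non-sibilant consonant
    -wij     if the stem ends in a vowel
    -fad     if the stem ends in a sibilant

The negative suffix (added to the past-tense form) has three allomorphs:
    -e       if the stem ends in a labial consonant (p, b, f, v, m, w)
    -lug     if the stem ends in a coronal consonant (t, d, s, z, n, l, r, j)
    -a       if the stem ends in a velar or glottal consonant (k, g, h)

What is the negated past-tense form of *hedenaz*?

hedenazfadlug

The final sound of *hedenaz* is /z/, which is a sibilant, so the past-tense suffix is -fad, giving *hedenazfad*.
Since the final consonant of the past-tense form *hedenazfad* is /d/ (coronal), it takes -lug, giving *hedenazfadlug*.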